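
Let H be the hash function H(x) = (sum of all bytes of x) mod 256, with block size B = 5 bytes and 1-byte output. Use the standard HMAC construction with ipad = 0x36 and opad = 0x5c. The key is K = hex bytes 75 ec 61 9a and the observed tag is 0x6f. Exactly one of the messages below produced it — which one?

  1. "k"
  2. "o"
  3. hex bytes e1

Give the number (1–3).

Key hex bytes 75 ec 61 9a is 4 bytes ≤ B = 5; zero-pad to 5 bytes: K' = 75 ec 61 9a 00.
K' ⊕ ipad = 43 da 57 ac 36; K' ⊕ opad = 29 b0 3d c6 5c.
m1: inner = H(43 da 57 ac 36 6b) = c1; tag = H(29 b0 3d c6 5c c1) = f9
m2: inner = H(43 da 57 ac 36 6f) = c5; tag = H(29 b0 3d c6 5c c5) = fd
m3: inner = H(43 da 57 ac 36 e1) = 37; tag = H(29 b0 3d c6 5c 37) = 6f ← matches

3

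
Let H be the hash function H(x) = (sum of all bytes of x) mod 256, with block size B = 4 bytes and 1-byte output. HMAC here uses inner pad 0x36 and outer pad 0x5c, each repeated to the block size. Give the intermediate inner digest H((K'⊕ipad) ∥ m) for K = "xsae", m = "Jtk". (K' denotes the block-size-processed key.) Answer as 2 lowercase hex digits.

66

Key "xsae" = 78 73 61 65 is exactly B = 4 bytes: K' = 78 73 61 65.
K' ⊕ ipad = 4e 45 57 53.
Inner input = 4e 45 57 53 ∥ 4a 74 6b.
Inner hash: sum = 78+69+87+83+74+116+107 = 614; mod 256 = 102 → 66.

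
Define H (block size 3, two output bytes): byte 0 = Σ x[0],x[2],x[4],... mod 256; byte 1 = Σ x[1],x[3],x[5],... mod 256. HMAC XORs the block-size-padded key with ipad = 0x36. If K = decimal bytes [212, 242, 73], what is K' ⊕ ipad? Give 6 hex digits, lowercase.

Key decimal bytes [212, 242, 73] = d4 f2 49 is exactly B = 3 bytes: K' = d4 f2 49.
XOR each byte with 0x36: d4⊕36=e2, f2⊕36=c4, 49⊕36=7f.

e2c47f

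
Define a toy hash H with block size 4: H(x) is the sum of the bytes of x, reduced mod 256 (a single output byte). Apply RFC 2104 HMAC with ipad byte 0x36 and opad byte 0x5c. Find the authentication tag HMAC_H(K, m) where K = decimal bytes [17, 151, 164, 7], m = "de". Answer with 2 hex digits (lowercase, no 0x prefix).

bf

Key decimal bytes [17, 151, 164, 7] = 11 97 a4 07 is exactly B = 4 bytes: K' = 11 97 a4 07.
K' ⊕ ipad = 27 a1 92 31.  K' ⊕ opad = 4d cb f8 5b.
Inner input = (K'⊕ipad) ∥ m = 27 a1 92 31 ∥ 64 65.
Inner hash: sum = 39+161+146+49+100+101 = 596; mod 256 = 84 → 54.
Outer input = (K'⊕opad) ∥ inner = 4d cb f8 5b ∥ 54.
Outer hash (tag): sum = 77+203+248+91+84 = 703; mod 256 = 191 → bf.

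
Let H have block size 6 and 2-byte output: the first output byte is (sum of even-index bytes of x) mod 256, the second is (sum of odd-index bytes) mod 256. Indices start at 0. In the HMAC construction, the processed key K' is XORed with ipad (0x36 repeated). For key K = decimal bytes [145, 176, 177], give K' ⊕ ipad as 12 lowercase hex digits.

Key decimal bytes [145, 176, 177] = 91 b0 b1 is 3 bytes ≤ B = 6; zero-pad to 6 bytes: K' = 91 b0 b1 00 00 00.
XOR each byte with 0x36: 91⊕36=a7, b0⊕36=86, b1⊕36=87, 00⊕36=36, 00⊕36=36, 00⊕36=36.

a78687363636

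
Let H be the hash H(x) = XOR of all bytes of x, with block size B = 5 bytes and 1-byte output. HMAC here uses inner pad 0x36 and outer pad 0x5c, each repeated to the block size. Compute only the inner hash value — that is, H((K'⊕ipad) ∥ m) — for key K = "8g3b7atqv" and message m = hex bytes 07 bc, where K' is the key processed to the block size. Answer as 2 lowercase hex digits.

Key "8g3b7atqv" = 38 67 33 62 37 61 74 71 76 is 9 bytes > B = 5, so hash it first: H(key) = 2b, then zero-pad to 5 bytes: K' = 2b 00 00 00 00.
K' ⊕ ipad = 1d 36 36 36 36.
Inner input = 1d 36 36 36 36 ∥ 07 bc.
Inner hash: XOR 1d⊕36⊕36⊕36⊕36⊕07⊕bc = a6.

a6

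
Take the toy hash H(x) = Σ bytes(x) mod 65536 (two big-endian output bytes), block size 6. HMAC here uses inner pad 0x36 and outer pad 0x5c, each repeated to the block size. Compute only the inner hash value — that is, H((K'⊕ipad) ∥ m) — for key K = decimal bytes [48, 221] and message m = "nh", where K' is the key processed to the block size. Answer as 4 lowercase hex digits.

Key decimal bytes [48, 221] = 30 dd is 2 bytes ≤ B = 6; zero-pad to 6 bytes: K' = 30 dd 00 00 00 00.
K' ⊕ ipad = 06 eb 36 36 36 36.
Inner input = 06 eb 36 36 36 36 ∥ 6e 68.
Inner hash: sum = 6+235+54+54+54+54+110+104 = 671 → 02 9f.

029f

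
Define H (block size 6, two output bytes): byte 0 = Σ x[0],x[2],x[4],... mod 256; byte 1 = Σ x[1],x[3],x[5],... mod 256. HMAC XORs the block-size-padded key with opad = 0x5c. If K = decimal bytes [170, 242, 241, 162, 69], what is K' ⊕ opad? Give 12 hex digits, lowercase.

f6aeadfe195c

Key decimal bytes [170, 242, 241, 162, 69] = aa f2 f1 a2 45 is 5 bytes ≤ B = 6; zero-pad to 6 bytes: K' = aa f2 f1 a2 45 00.
XOR each byte with 0x5c: aa⊕5c=f6, f2⊕5c=ae, f1⊕5c=ad, a2⊕5c=fe, 45⊕5c=19, 00⊕5c=5c.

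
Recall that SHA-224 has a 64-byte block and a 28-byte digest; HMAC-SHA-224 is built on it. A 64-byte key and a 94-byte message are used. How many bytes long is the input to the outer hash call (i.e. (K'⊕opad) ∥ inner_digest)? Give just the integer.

92

Key is 64 ≤ 64 bytes, zero-padded: |K'| = 64.
Outer input = (K'⊕opad) ∥ H(inner) → 64 + 28 = 92 bytes.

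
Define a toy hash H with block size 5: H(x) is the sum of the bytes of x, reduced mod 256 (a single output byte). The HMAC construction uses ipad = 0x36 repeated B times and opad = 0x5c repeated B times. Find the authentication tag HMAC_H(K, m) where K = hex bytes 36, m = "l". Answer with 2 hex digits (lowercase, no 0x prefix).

Key hex bytes 36 is 1 byte ≤ B = 5; zero-pad to 5 bytes: K' = 36 00 00 00 00.
K' ⊕ ipad = 00 36 36 36 36.  K' ⊕ opad = 6a 5c 5c 5c 5c.
Inner input = (K'⊕ipad) ∥ m = 00 36 36 36 36 ∥ 6c.
Inner hash: sum = 0+54+54+54+54+108 = 324; mod 256 = 68 → 44.
Outer input = (K'⊕opad) ∥ inner = 6a 5c 5c 5c 5c ∥ 44.
Outer hash (tag): sum = 106+92+92+92+92+68 = 542; mod 256 = 30 → 1e.

1e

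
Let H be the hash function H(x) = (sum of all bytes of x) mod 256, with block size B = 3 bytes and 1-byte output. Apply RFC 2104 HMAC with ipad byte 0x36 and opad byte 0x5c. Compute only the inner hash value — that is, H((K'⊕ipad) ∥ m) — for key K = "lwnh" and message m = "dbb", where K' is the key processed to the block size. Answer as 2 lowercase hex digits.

23

Key "lwnh" = 6c 77 6e 68 is 4 bytes > B = 3, so hash it first: H(key) = b9, then zero-pad to 3 bytes: K' = b9 00 00.
K' ⊕ ipad = 8f 36 36.
Inner input = 8f 36 36 ∥ 64 62 62.
Inner hash: sum = 143+54+54+100+98+98 = 547; mod 256 = 35 → 23.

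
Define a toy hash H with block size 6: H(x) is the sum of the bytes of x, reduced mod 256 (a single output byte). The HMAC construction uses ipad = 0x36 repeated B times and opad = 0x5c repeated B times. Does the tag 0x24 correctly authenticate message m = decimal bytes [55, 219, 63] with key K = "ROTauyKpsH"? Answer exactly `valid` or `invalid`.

invalid

Key "ROTauyKpsH" = 52 4f 54 61 75 79 4b 70 73 48 is 10 bytes > B = 6, so hash it first: H(key) = ba, then zero-pad to 6 bytes: K' = ba 00 00 00 00 00.
K' ⊕ ipad = 8c 36 36 36 36 36; K' ⊕ opad = e6 5c 5c 5c 5c 5c.
Inner hash: sum = 140+54+54+54+54+54+55+219+63 = 747; mod 256 = 235 → eb.
Outer hash (recomputed tag): sum = 230+92+92+92+92+92+235 = 925; mod 256 = 157 → 9d.
Recomputed tag = 9d; claimed = 24 → mismatch.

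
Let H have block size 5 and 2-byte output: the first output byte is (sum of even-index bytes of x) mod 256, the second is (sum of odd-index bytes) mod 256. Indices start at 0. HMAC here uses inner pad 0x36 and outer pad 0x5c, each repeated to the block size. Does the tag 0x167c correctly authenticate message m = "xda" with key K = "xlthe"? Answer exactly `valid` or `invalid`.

Key "xlthe" = 78 6c 74 68 65 is exactly B = 5 bytes: K' = 78 6c 74 68 65.
K' ⊕ ipad = 4e 5a 42 5e 53; K' ⊕ opad = 24 30 28 34 39.
Inner hash: even-index sum = 327 mod 256 = 71; odd-index sum = 401 mod 256 = 145 → 47 91.
Outer hash (recomputed tag): even-index sum = 278 mod 256 = 22; odd-index sum = 171 mod 256 = 171 → 16 ab.
Recomputed tag = 16ab; claimed = 167c → mismatch.

invalid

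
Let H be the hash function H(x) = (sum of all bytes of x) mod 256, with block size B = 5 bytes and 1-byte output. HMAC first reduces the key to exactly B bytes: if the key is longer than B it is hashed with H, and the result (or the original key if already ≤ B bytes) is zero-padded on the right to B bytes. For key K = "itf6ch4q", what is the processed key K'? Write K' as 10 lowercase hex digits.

e900000000

|K| = 8 > B = 5, so first hash the key.
H(K): sum = 105+116+102+54+99+104+52+113 = 745; mod 256 = 233 → e9.
Zero-pad H(K) = e9 to 5 bytes: K' = e9 00 00 00 00.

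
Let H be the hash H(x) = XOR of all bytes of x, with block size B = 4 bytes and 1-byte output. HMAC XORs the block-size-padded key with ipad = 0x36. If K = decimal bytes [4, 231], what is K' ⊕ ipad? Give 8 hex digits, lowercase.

Key decimal bytes [4, 231] = 04 e7 is 2 bytes ≤ B = 4; zero-pad to 4 bytes: K' = 04 e7 00 00.
XOR each byte with 0x36: 04⊕36=32, e7⊕36=d1, 00⊕36=36, 00⊕36=36.

32d13636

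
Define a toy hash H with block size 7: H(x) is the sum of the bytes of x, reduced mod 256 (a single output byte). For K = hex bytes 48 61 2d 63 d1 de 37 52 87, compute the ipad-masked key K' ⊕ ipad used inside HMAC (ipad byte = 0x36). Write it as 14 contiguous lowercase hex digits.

Key hex bytes 48 61 2d 63 d1 de 37 52 87 is 9 bytes > B = 7, so hash it first: H(key) = f8, then zero-pad to 7 bytes: K' = f8 00 00 00 00 00 00.
XOR each byte with 0x36: f8⊕36=ce, 00⊕36=36, 00⊕36=36, 00⊕36=36, 00⊕36=36, 00⊕36=36, 00⊕36=36.

ce363636363636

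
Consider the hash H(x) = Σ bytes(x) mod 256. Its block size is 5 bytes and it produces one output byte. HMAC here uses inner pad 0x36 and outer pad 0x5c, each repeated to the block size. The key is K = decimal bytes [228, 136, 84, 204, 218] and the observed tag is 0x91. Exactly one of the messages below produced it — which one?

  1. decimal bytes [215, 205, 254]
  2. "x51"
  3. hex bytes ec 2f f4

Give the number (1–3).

Key decimal bytes [228, 136, 84, 204, 218] = e4 88 54 cc da is exactly B = 5 bytes: K' = e4 88 54 cc da.
K' ⊕ ipad = d2 be 62 fa ec; K' ⊕ opad = b8 d4 08 90 86.
m1: inner = H(d2 be 62 fa ec d7 cd fe) = 7a; tag = H(b8 d4 08 90 86 7a) = 24
m2: inner = H(d2 be 62 fa ec 78 35 31) = b6; tag = H(b8 d4 08 90 86 b6) = 60
m3: inner = H(d2 be 62 fa ec ec 2f f4) = e7; tag = H(b8 d4 08 90 86 e7) = 91 ← matches

3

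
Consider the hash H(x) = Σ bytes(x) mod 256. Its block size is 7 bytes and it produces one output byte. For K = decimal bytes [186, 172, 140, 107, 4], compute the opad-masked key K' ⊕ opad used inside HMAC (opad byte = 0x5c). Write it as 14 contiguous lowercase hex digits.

Key decimal bytes [186, 172, 140, 107, 4] = ba ac 8c 6b 04 is 5 bytes ≤ B = 7; zero-pad to 7 bytes: K' = ba ac 8c 6b 04 00 00.
XOR each byte with 0x5c: ba⊕5c=e6, ac⊕5c=f0, 8c⊕5c=d0, 6b⊕5c=37, 04⊕5c=58, 00⊕5c=5c, 00⊕5c=5c.

e6f0d037585c5c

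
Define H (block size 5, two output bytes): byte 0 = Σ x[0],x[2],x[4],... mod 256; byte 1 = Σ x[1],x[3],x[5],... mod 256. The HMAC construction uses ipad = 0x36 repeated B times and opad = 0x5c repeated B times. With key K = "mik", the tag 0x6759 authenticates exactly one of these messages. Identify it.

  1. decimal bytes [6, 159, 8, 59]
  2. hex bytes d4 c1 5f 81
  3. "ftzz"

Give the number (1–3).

Key "mik" = 6d 69 6b is 3 bytes ≤ B = 5; zero-pad to 5 bytes: K' = 6d 69 6b 00 00.
K' ⊕ ipad = 5b 5f 5d 36 36; K' ⊕ opad = 31 35 37 5c 5c.
m1: inner = H(5b 5f 5d 36 36 06 9f 08 3b) = c8 a3; tag = H(31 35 37 5c 5c c8 a3) = 6759 ← matches
m2: inner = H(5b 5f 5d 36 36 d4 c1 5f 81) = 30 c8; tag = H(31 35 37 5c 5c 30 c8) = 8cc1
m3: inner = H(5b 5f 5d 36 36 66 74 7a 7a) = dc 75; tag = H(31 35 37 5c 5c dc 75) = 396d

1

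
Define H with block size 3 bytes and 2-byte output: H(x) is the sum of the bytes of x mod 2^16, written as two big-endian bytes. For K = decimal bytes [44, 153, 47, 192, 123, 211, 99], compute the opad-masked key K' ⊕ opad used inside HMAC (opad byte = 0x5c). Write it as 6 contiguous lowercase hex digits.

5f395c

Key decimal bytes [44, 153, 47, 192, 123, 211, 99] = 2c 99 2f c0 7b d3 63 is 7 bytes > B = 3, so hash it first: H(key) = 03 65, then zero-pad to 3 bytes: K' = 03 65 00.
XOR each byte with 0x5c: 03⊕5c=5f, 65⊕5c=39, 00⊕5c=5c.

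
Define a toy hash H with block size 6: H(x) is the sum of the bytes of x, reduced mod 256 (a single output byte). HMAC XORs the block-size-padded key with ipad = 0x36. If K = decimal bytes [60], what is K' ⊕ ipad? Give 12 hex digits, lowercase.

0a3636363636

Key decimal bytes [60] = 3c is 1 byte ≤ B = 6; zero-pad to 6 bytes: K' = 3c 00 00 00 00 00.
XOR each byte with 0x36: 3c⊕36=0a, 00⊕36=36, 00⊕36=36, 00⊕36=36, 00⊕36=36, 00⊕36=36.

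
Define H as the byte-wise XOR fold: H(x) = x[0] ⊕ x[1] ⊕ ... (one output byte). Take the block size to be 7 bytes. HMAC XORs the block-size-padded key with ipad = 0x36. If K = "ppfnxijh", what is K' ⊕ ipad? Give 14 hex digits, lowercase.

2d363636363636

Key "ppfnxijh" = 70 70 66 6e 78 69 6a 68 is 8 bytes > B = 7, so hash it first: H(key) = 1b, then zero-pad to 7 bytes: K' = 1b 00 00 00 00 00 00.
XOR each byte with 0x36: 1b⊕36=2d, 00⊕36=36, 00⊕36=36, 00⊕36=36, 00⊕36=36, 00⊕36=36, 00⊕36=36.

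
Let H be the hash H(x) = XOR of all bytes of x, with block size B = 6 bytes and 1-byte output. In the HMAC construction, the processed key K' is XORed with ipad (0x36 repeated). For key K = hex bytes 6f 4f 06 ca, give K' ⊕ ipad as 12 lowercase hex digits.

Key hex bytes 6f 4f 06 ca is 4 bytes ≤ B = 6; zero-pad to 6 bytes: K' = 6f 4f 06 ca 00 00.
XOR each byte with 0x36: 6f⊕36=59, 4f⊕36=79, 06⊕36=30, ca⊕36=fc, 00⊕36=36, 00⊕36=36.

597930fc3636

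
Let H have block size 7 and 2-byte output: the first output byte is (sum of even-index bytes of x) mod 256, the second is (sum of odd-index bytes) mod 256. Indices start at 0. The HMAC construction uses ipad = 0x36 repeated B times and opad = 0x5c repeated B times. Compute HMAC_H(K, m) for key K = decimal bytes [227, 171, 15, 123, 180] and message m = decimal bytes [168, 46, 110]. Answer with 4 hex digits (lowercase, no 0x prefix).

8c6e

Key decimal bytes [227, 171, 15, 123, 180] = e3 ab 0f 7b b4 is 5 bytes ≤ B = 7; zero-pad to 7 bytes: K' = e3 ab 0f 7b b4 00 00.
K' ⊕ ipad = d5 9d 39 4d 82 36 36.  K' ⊕ opad = bf f7 53 27 e8 5c 5c.
Inner input = (K'⊕ipad) ∥ m = d5 9d 39 4d 82 36 36 ∥ a8 2e 6e.
Inner hash: even-index sum = 500 mod 256 = 244; odd-index sum = 566 mod 256 = 54 → f4 36.
Outer input = (K'⊕opad) ∥ inner = bf f7 53 27 e8 5c 5c ∥ f4 36.
Outer hash (tag): even-index sum = 652 mod 256 = 140; odd-index sum = 622 mod 256 = 110 → 8c 6e.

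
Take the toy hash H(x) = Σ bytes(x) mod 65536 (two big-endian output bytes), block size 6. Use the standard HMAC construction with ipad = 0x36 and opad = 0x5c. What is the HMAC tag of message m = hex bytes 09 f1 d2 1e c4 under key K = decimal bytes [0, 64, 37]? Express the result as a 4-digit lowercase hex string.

0218

Key decimal bytes [0, 64, 37] = 00 40 25 is 3 bytes ≤ B = 6; zero-pad to 6 bytes: K' = 00 40 25 00 00 00.
K' ⊕ ipad = 36 76 13 36 36 36.  K' ⊕ opad = 5c 1c 79 5c 5c 5c.
Inner input = (K'⊕ipad) ∥ m = 36 76 13 36 36 36 ∥ 09 f1 d2 1e c4.
Inner hash: sum = 54+118+19+54+54+54+9+241+210+30+196 = 1039 → 04 0f.
Outer input = (K'⊕opad) ∥ inner = 5c 1c 79 5c 5c 5c ∥ 04 0f.
Outer hash (tag): sum = 92+28+121+92+92+92+4+15 = 536 → 02 18.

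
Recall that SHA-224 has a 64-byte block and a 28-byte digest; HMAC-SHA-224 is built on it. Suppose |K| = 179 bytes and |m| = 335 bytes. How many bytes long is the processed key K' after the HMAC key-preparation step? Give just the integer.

64

Key is 179 > 64 bytes, so it is hashed to 28 bytes then zero-padded to 64: |K'| = 64.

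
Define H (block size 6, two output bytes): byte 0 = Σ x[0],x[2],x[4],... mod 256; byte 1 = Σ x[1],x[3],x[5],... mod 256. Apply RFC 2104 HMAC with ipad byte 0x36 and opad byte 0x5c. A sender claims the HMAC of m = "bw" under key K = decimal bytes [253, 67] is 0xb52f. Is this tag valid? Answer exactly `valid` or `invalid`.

invalid

Key decimal bytes [253, 67] = fd 43 is 2 bytes ≤ B = 6; zero-pad to 6 bytes: K' = fd 43 00 00 00 00.
K' ⊕ ipad = cb 75 36 36 36 36; K' ⊕ opad = a1 1f 5c 5c 5c 5c.
Inner hash: even-index sum = 409 mod 256 = 153; odd-index sum = 344 mod 256 = 88 → 99 58.
Outer hash (recomputed tag): even-index sum = 498 mod 256 = 242; odd-index sum = 303 mod 256 = 47 → f2 2f.
Recomputed tag = f22f; claimed = b52f → mismatch.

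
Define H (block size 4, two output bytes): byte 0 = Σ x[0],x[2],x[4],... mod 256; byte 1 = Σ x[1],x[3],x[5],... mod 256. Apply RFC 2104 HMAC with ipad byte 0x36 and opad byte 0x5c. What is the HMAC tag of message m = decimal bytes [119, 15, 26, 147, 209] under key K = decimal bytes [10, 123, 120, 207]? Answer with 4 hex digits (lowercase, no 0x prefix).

Key decimal bytes [10, 123, 120, 207] = 0a 7b 78 cf is exactly B = 4 bytes: K' = 0a 7b 78 cf.
K' ⊕ ipad = 3c 4d 4e f9.  K' ⊕ opad = 56 27 24 93.
Inner input = (K'⊕ipad) ∥ m = 3c 4d 4e f9 ∥ 77 0f 1a 93 d1.
Inner hash: even-index sum = 492 mod 256 = 236; odd-index sum = 488 mod 256 = 232 → ec e8.
Outer input = (K'⊕opad) ∥ inner = 56 27 24 93 ∥ ec e8.
Outer hash (tag): even-index sum = 358 mod 256 = 102; odd-index sum = 418 mod 256 = 162 → 66 a2.

66a2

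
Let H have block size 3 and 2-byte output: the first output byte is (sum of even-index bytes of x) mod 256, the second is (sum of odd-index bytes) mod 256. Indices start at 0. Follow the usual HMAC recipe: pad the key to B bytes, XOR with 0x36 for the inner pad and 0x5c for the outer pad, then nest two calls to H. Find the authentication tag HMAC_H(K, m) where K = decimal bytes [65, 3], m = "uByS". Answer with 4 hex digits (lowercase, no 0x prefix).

9ca1

Key decimal bytes [65, 3] = 41 03 is 2 bytes ≤ B = 3; zero-pad to 3 bytes: K' = 41 03 00.
K' ⊕ ipad = 77 35 36.  K' ⊕ opad = 1d 5f 5c.
Inner input = (K'⊕ipad) ∥ m = 77 35 36 ∥ 75 42 79 53.
Inner hash: even-index sum = 322 mod 256 = 66; odd-index sum = 291 mod 256 = 35 → 42 23.
Outer input = (K'⊕opad) ∥ inner = 1d 5f 5c ∥ 42 23.
Outer hash (tag): even-index sum = 156 mod 256 = 156; odd-index sum = 161 mod 256 = 161 → 9c a1.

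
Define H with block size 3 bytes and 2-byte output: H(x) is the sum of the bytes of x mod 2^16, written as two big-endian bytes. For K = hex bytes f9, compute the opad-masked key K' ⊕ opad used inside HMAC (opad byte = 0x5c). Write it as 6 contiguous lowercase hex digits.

a55c5c

Key hex bytes f9 is 1 byte ≤ B = 3; zero-pad to 3 bytes: K' = f9 00 00.
XOR each byte with 0x5c: f9⊕5c=a5, 00⊕5c=5c, 00⊕5c=5c.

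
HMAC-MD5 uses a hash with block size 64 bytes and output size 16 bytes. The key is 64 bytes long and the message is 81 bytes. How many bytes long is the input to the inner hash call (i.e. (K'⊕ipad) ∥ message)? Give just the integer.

145

Key is 64 ≤ 64 bytes, zero-padded: |K'| = 64.
Inner input = (K'⊕ipad) ∥ m → 64 + 81 = 145 bytes.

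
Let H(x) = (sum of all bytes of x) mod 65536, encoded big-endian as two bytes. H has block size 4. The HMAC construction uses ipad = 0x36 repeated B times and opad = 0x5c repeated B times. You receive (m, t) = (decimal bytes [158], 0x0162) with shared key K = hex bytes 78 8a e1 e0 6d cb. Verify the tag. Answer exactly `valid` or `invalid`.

invalid

Key hex bytes 78 8a e1 e0 6d cb is 6 bytes > B = 4, so hash it first: H(key) = 03 fb, then zero-pad to 4 bytes: K' = 03 fb 00 00.
K' ⊕ ipad = 35 cd 36 36; K' ⊕ opad = 5f a7 5c 5c.
Inner hash: sum = 53+205+54+54+158 = 524 → 02 0c.
Outer hash (recomputed tag): sum = 95+167+92+92+2+12 = 460 → 01 cc.
Recomputed tag = 01cc; claimed = 0162 → mismatch.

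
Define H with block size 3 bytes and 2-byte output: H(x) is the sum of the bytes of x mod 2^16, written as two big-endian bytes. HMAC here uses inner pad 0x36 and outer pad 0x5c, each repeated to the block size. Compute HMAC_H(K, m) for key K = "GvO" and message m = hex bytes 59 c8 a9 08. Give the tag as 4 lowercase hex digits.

Key "GvO" = 47 76 4f is exactly B = 3 bytes: K' = 47 76 4f.
K' ⊕ ipad = 71 40 79.  K' ⊕ opad = 1b 2a 13.
Inner input = (K'⊕ipad) ∥ m = 71 40 79 ∥ 59 c8 a9 08.
Inner hash: sum = 113+64+121+89+200+169+8 = 764 → 02 fc.
Outer input = (K'⊕opad) ∥ inner = 1b 2a 13 ∥ 02 fc.
Outer hash (tag): sum = 27+42+19+2+252 = 342 → 01 56.

0156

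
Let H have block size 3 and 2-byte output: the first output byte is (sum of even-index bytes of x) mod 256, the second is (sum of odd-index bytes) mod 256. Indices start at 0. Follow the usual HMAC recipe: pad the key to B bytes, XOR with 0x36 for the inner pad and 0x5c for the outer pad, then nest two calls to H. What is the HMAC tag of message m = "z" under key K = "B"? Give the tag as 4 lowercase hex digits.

Key "B" = 42 is 1 byte ≤ B = 3; zero-pad to 3 bytes: K' = 42 00 00.
K' ⊕ ipad = 74 36 36.  K' ⊕ opad = 1e 5c 5c.
Inner input = (K'⊕ipad) ∥ m = 74 36 36 ∥ 7a.
Inner hash: even-index sum = 170 mod 256 = 170; odd-index sum = 176 mod 256 = 176 → aa b0.
Outer input = (K'⊕opad) ∥ inner = 1e 5c 5c ∥ aa b0.
Outer hash (tag): even-index sum = 298 mod 256 = 42; odd-index sum = 262 mod 256 = 6 → 2a 06.

2a06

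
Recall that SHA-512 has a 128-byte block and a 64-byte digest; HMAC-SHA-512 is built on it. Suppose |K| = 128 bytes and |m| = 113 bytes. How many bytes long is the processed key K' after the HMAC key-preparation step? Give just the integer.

Key is 128 ≤ 128 bytes, zero-padded: |K'| = 128.

128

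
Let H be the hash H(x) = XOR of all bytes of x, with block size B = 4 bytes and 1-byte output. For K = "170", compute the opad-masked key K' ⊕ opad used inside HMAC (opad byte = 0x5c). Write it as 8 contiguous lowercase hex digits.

6d6b6c5c

Key "170" = 31 37 30 is 3 bytes ≤ B = 4; zero-pad to 4 bytes: K' = 31 37 30 00.
XOR each byte with 0x5c: 31⊕5c=6d, 37⊕5c=6b, 30⊕5c=6c, 00⊕5c=5c.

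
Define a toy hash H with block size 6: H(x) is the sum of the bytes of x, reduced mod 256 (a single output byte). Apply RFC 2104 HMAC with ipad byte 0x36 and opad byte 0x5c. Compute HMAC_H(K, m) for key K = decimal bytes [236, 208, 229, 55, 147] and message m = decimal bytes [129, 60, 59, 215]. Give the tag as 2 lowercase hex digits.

c9

Key decimal bytes [236, 208, 229, 55, 147] = ec d0 e5 37 93 is 5 bytes ≤ B = 6; zero-pad to 6 bytes: K' = ec d0 e5 37 93 00.
K' ⊕ ipad = da e6 d3 01 a5 36.  K' ⊕ opad = b0 8c b9 6b cf 5c.
Inner input = (K'⊕ipad) ∥ m = da e6 d3 01 a5 36 ∥ 81 3c 3b d7.
Inner hash: sum = 218+230+211+1+165+54+129+60+59+215 = 1342; mod 256 = 62 → 3e.
Outer input = (K'⊕opad) ∥ inner = b0 8c b9 6b cf 5c ∥ 3e.
Outer hash (tag): sum = 176+140+185+107+207+92+62 = 969; mod 256 = 201 → c9.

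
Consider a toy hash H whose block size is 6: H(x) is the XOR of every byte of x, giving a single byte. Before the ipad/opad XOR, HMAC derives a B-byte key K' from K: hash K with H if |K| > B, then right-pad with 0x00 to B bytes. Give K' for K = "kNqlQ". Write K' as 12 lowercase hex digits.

6b4e716c5100

Key "kNqlQ" = 6b 4e 71 6c 51 is 5 bytes ≤ B = 6; zero-pad to 6 bytes: K' = 6b 4e 71 6c 51 00.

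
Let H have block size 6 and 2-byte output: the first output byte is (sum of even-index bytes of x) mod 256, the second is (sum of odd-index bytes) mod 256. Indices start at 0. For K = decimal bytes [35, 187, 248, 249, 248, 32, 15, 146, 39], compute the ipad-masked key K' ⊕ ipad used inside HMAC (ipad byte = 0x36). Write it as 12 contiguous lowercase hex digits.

Key decimal bytes [35, 187, 248, 249, 248, 32, 15, 146, 39] = 23 bb f8 f9 f8 20 0f 92 27 is 9 bytes > B = 6, so hash it first: H(key) = 49 66, then zero-pad to 6 bytes: K' = 49 66 00 00 00 00.
XOR each byte with 0x36: 49⊕36=7f, 66⊕36=50, 00⊕36=36, 00⊕36=36, 00⊕36=36, 00⊕36=36.

7f5036363636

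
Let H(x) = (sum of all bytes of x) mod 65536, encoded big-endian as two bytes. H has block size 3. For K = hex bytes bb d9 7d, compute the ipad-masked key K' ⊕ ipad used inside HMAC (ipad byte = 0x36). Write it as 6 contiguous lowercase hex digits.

8def4b

Key hex bytes bb d9 7d is exactly B = 3 bytes: K' = bb d9 7d.
XOR each byte with 0x36: bb⊕36=8d, d9⊕36=ef, 7d⊕36=4b.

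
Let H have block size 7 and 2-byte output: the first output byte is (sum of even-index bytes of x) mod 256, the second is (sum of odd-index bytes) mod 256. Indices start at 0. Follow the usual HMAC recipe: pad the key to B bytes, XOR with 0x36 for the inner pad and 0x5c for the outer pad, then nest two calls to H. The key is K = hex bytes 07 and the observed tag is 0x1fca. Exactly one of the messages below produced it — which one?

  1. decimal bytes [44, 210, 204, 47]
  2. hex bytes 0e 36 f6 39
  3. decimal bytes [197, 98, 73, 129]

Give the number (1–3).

Key hex bytes 07 is 1 byte ≤ B = 7; zero-pad to 7 bytes: K' = 07 00 00 00 00 00 00.
K' ⊕ ipad = 31 36 36 36 36 36 36; K' ⊕ opad = 5b 5c 5c 5c 5c 5c 5c.
m1: inner = H(31 36 36 36 36 36 36 2c d2 cc 2f) = d4 9a; tag = H(5b 5c 5c 5c 5c 5c 5c d4 9a) = 09e8
m2: inner = H(31 36 36 36 36 36 36 0e 36 f6 39) = 42 a6; tag = H(5b 5c 5c 5c 5c 5c 5c 42 a6) = 1556
m3: inner = H(31 36 36 36 36 36 36 c5 62 49 81) = b6 b0; tag = H(5b 5c 5c 5c 5c 5c 5c b6 b0) = 1fca ← matches

3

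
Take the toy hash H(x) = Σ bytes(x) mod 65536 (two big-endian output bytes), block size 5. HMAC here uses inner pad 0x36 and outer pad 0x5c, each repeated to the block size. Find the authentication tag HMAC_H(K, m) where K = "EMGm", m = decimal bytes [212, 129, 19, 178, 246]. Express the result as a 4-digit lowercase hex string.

Key "EMGm" = 45 4d 47 6d is 4 bytes ≤ B = 5; zero-pad to 5 bytes: K' = 45 4d 47 6d 00.
K' ⊕ ipad = 73 7b 71 5b 36.  K' ⊕ opad = 19 11 1b 31 5c.
Inner input = (K'⊕ipad) ∥ m = 73 7b 71 5b 36 ∥ d4 81 13 b2 f6.
Inner hash: sum = 115+123+113+91+54+212+129+19+178+246 = 1280 → 05 00.
Outer input = (K'⊕opad) ∥ inner = 19 11 1b 31 5c ∥ 05 00.
Outer hash (tag): sum = 25+17+27+49+92+5+0 = 215 → 00 d7.

00d7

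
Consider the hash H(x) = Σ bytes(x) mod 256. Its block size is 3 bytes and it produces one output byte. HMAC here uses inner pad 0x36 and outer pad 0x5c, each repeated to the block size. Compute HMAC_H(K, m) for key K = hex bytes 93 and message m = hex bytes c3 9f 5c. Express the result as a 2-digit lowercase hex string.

Key hex bytes 93 is 1 byte ≤ B = 3; zero-pad to 3 bytes: K' = 93 00 00.
K' ⊕ ipad = a5 36 36.  K' ⊕ opad = cf 5c 5c.
Inner input = (K'⊕ipad) ∥ m = a5 36 36 ∥ c3 9f 5c.
Inner hash: sum = 165+54+54+195+159+92 = 719; mod 256 = 207 → cf.
Outer input = (K'⊕opad) ∥ inner = cf 5c 5c ∥ cf.
Outer hash (tag): sum = 207+92+92+207 = 598; mod 256 = 86 → 56.

56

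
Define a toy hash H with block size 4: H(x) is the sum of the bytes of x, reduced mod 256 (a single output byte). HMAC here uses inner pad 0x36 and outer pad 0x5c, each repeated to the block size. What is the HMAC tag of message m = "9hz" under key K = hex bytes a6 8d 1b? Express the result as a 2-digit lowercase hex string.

Key hex bytes a6 8d 1b is 3 bytes ≤ B = 4; zero-pad to 4 bytes: K' = a6 8d 1b 00.
K' ⊕ ipad = 90 bb 2d 36.  K' ⊕ opad = fa d1 47 5c.
Inner input = (K'⊕ipad) ∥ m = 90 bb 2d 36 ∥ 39 68 7a.
Inner hash: sum = 144+187+45+54+57+104+122 = 713; mod 256 = 201 → c9.
Outer input = (K'⊕opad) ∥ inner = fa d1 47 5c ∥ c9.
Outer hash (tag): sum = 250+209+71+92+201 = 823; mod 256 = 55 → 37.

37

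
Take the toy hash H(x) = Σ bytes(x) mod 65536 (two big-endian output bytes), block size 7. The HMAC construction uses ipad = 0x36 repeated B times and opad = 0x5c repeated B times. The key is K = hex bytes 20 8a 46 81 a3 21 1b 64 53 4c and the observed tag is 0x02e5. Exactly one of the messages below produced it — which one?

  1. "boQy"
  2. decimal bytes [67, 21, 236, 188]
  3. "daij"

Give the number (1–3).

2

Key hex bytes 20 8a 46 81 a3 21 1b 64 53 4c is 10 bytes > B = 7, so hash it first: H(key) = 03 53, then zero-pad to 7 bytes: K' = 03 53 00 00 00 00 00.
K' ⊕ ipad = 35 65 36 36 36 36 36; K' ⊕ opad = 5f 0f 5c 5c 5c 5c 5c.
m1: inner = H(35 65 36 36 36 36 36 62 6f 51 79) = 03 43; tag = H(5f 0f 5c 5c 5c 5c 5c 03 43) = 0280
m2: inner = H(35 65 36 36 36 36 36 43 15 ec bc) = 03 a8; tag = H(5f 0f 5c 5c 5c 5c 5c 03 a8) = 02e5 ← matches
m3: inner = H(35 65 36 36 36 36 36 64 61 69 6a) = 03 40; tag = H(5f 0f 5c 5c 5c 5c 5c 03 40) = 027d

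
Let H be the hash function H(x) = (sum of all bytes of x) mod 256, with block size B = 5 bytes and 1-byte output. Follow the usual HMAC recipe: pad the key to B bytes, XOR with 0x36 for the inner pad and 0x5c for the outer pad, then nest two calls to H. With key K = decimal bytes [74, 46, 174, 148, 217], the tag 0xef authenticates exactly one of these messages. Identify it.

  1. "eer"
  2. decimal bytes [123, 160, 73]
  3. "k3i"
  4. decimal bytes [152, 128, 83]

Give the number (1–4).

Key decimal bytes [74, 46, 174, 148, 217] = 4a 2e ae 94 d9 is exactly B = 5 bytes: K' = 4a 2e ae 94 d9.
K' ⊕ ipad = 7c 18 98 a2 ef; K' ⊕ opad = 16 72 f2 c8 85.
m1: inner = H(7c 18 98 a2 ef 65 65 72) = f9; tag = H(16 72 f2 c8 85 f9) = c0
m2: inner = H(7c 18 98 a2 ef 7b a0 49) = 21; tag = H(16 72 f2 c8 85 21) = e8
m3: inner = H(7c 18 98 a2 ef 6b 33 69) = c4; tag = H(16 72 f2 c8 85 c4) = 8b
m4: inner = H(7c 18 98 a2 ef 98 80 53) = 28; tag = H(16 72 f2 c8 85 28) = ef ← matches

4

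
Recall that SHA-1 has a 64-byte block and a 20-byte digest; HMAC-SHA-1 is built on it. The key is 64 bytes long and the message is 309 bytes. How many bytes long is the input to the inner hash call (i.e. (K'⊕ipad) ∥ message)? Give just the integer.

373

Key is 64 ≤ 64 bytes, zero-padded: |K'| = 64.
Inner input = (K'⊕ipad) ∥ m → 64 + 309 = 373 bytes.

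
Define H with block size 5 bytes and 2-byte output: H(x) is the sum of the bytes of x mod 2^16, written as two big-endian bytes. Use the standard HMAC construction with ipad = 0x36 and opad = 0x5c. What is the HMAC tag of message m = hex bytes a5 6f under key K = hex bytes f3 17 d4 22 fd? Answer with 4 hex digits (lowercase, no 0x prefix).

035f

Key hex bytes f3 17 d4 22 fd is exactly B = 5 bytes: K' = f3 17 d4 22 fd.
K' ⊕ ipad = c5 21 e2 14 cb.  K' ⊕ opad = af 4b 88 7e a1.
Inner input = (K'⊕ipad) ∥ m = c5 21 e2 14 cb ∥ a5 6f.
Inner hash: sum = 197+33+226+20+203+165+111 = 955 → 03 bb.
Outer input = (K'⊕opad) ∥ inner = af 4b 88 7e a1 ∥ 03 bb.
Outer hash (tag): sum = 175+75+136+126+161+3+187 = 863 → 03 5f.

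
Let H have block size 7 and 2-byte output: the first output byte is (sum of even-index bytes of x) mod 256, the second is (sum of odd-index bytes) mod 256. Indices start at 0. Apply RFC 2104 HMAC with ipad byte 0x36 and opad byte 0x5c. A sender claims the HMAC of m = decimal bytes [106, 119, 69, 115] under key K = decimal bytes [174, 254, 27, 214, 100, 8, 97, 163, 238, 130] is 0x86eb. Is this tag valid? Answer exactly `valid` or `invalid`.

Key decimal bytes [174, 254, 27, 214, 100, 8, 97, 163, 238, 130] = ae fe 1b d6 64 08 61 a3 ee 82 is 10 bytes > B = 7, so hash it first: H(key) = 7c 01, then zero-pad to 7 bytes: K' = 7c 01 00 00 00 00 00.
K' ⊕ ipad = 4a 37 36 36 36 36 36; K' ⊕ opad = 20 5d 5c 5c 5c 5c 5c.
Inner hash: even-index sum = 470 mod 256 = 214; odd-index sum = 338 mod 256 = 82 → d6 52.
Outer hash (recomputed tag): even-index sum = 390 mod 256 = 134; odd-index sum = 491 mod 256 = 235 → 86 eb.
Recomputed tag = 86eb; claimed = 86eb → match.

valid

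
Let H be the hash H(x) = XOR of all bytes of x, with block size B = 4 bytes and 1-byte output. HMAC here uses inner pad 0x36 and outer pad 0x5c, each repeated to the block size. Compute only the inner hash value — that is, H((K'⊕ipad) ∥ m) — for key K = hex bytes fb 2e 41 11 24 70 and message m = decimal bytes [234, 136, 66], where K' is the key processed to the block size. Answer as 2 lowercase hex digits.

Key hex bytes fb 2e 41 11 24 70 is 6 bytes > B = 4, so hash it first: H(key) = d1, then zero-pad to 4 bytes: K' = d1 00 00 00.
K' ⊕ ipad = e7 36 36 36.
Inner input = e7 36 36 36 ∥ ea 88 42.
Inner hash: XOR e7⊕36⊕36⊕36⊕ea⊕88⊕42 = f1.

f1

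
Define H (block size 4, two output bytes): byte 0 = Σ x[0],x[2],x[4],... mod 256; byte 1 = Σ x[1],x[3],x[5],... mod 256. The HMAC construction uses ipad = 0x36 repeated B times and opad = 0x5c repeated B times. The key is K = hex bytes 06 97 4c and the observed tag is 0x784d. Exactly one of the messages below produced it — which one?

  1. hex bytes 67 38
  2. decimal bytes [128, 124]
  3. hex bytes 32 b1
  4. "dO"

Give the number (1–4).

4

Key hex bytes 06 97 4c is 3 bytes ≤ B = 4; zero-pad to 4 bytes: K' = 06 97 4c 00.
K' ⊕ ipad = 30 a1 7a 36; K' ⊕ opad = 5a cb 10 5c.
m1: inner = H(30 a1 7a 36 67 38) = 11 0f; tag = H(5a cb 10 5c 11 0f) = 7b36
m2: inner = H(30 a1 7a 36 80 7c) = 2a 53; tag = H(5a cb 10 5c 2a 53) = 947a
m3: inner = H(30 a1 7a 36 32 b1) = dc 88; tag = H(5a cb 10 5c dc 88) = 46af
m4: inner = H(30 a1 7a 36 64 4f) = 0e 26; tag = H(5a cb 10 5c 0e 26) = 784d ← matches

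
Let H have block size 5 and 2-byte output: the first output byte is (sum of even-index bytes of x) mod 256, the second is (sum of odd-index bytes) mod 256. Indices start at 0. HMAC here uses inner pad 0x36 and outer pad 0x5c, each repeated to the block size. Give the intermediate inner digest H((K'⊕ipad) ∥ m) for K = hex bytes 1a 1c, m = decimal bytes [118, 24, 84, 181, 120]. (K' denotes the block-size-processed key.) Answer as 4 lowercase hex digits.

65a2

Key hex bytes 1a 1c is 2 bytes ≤ B = 5; zero-pad to 5 bytes: K' = 1a 1c 00 00 00.
K' ⊕ ipad = 2c 2a 36 36 36.
Inner input = 2c 2a 36 36 36 ∥ 76 18 54 b5 78.
Inner hash: even-index sum = 357 mod 256 = 101; odd-index sum = 418 mod 256 = 162 → 65 a2.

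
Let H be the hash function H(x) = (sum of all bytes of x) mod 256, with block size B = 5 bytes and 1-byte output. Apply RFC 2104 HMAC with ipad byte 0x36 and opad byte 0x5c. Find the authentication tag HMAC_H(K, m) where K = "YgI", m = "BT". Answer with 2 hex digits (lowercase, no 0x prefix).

Key "YgI" = 59 67 49 is 3 bytes ≤ B = 5; zero-pad to 5 bytes: K' = 59 67 49 00 00.
K' ⊕ ipad = 6f 51 7f 36 36.  K' ⊕ opad = 05 3b 15 5c 5c.
Inner input = (K'⊕ipad) ∥ m = 6f 51 7f 36 36 ∥ 42 54.
Inner hash: sum = 111+81+127+54+54+66+84 = 577; mod 256 = 65 → 41.
Outer input = (K'⊕opad) ∥ inner = 05 3b 15 5c 5c ∥ 41.
Outer hash (tag): sum = 5+59+21+92+92+65 = 334; mod 256 = 78 → 4e.

4e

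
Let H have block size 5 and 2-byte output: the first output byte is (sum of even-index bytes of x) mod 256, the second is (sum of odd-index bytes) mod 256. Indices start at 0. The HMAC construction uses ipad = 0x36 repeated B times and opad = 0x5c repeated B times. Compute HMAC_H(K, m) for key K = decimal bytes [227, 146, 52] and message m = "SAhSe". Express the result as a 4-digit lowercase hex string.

7dcb

Key decimal bytes [227, 146, 52] = e3 92 34 is 3 bytes ≤ B = 5; zero-pad to 5 bytes: K' = e3 92 34 00 00.
K' ⊕ ipad = d5 a4 02 36 36.  K' ⊕ opad = bf ce 68 5c 5c.
Inner input = (K'⊕ipad) ∥ m = d5 a4 02 36 36 ∥ 53 41 68 53 65.
Inner hash: even-index sum = 417 mod 256 = 161; odd-index sum = 506 mod 256 = 250 → a1 fa.
Outer input = (K'⊕opad) ∥ inner = bf ce 68 5c 5c ∥ a1 fa.
Outer hash (tag): even-index sum = 637 mod 256 = 125; odd-index sum = 459 mod 256 = 203 → 7d cb.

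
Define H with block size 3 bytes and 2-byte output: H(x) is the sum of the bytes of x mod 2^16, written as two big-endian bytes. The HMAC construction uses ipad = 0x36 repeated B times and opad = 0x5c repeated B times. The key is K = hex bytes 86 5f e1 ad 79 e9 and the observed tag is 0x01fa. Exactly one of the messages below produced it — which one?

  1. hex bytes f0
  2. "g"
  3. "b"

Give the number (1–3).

2

Key hex bytes 86 5f e1 ad 79 e9 is 6 bytes > B = 3, so hash it first: H(key) = 03 d5, then zero-pad to 3 bytes: K' = 03 d5 00.
K' ⊕ ipad = 35 e3 36; K' ⊕ opad = 5f 89 5c.
m1: inner = H(35 e3 36 f0) = 02 3e; tag = H(5f 89 5c 02 3e) = 0184
m2: inner = H(35 e3 36 67) = 01 b5; tag = H(5f 89 5c 01 b5) = 01fa ← matches
m3: inner = H(35 e3 36 62) = 01 b0; tag = H(5f 89 5c 01 b0) = 01f5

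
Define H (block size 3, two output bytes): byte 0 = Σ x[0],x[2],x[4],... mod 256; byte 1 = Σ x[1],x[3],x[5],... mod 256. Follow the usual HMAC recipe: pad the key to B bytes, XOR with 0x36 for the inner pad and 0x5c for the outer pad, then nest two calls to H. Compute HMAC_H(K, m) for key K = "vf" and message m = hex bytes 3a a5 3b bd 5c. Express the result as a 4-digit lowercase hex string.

Key "vf" = 76 66 is 2 bytes ≤ B = 3; zero-pad to 3 bytes: K' = 76 66 00.
K' ⊕ ipad = 40 50 36.  K' ⊕ opad = 2a 3a 5c.
Inner input = (K'⊕ipad) ∥ m = 40 50 36 ∥ 3a a5 3b bd 5c.
Inner hash: even-index sum = 472 mod 256 = 216; odd-index sum = 289 mod 256 = 33 → d8 21.
Outer input = (K'⊕opad) ∥ inner = 2a 3a 5c ∥ d8 21.
Outer hash (tag): even-index sum = 167 mod 256 = 167; odd-index sum = 274 mod 256 = 18 → a7 12.

a712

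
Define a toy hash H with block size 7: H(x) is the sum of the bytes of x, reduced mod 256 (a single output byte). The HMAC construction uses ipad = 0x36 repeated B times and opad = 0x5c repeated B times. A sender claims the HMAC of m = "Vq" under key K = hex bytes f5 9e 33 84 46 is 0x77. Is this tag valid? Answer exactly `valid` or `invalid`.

Key hex bytes f5 9e 33 84 46 is 5 bytes ≤ B = 7; zero-pad to 7 bytes: K' = f5 9e 33 84 46 00 00.
K' ⊕ ipad = c3 a8 05 b2 70 36 36; K' ⊕ opad = a9 c2 6f d8 1a 5c 5c.
Inner hash: sum = 195+168+5+178+112+54+54+86+113 = 965; mod 256 = 197 → c5.
Outer hash (recomputed tag): sum = 169+194+111+216+26+92+92+197 = 1097; mod 256 = 73 → 49.
Recomputed tag = 49; claimed = 77 → mismatch.

invalid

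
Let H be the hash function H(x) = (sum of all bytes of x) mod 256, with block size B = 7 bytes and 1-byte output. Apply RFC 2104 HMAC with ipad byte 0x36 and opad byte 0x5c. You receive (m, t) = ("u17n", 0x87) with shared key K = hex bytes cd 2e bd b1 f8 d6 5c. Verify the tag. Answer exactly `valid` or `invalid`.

valid

Key hex bytes cd 2e bd b1 f8 d6 5c is exactly B = 7 bytes: K' = cd 2e bd b1 f8 d6 5c.
K' ⊕ ipad = fb 18 8b 87 ce e0 6a; K' ⊕ opad = 91 72 e1 ed a4 8a 00.
Inner hash: sum = 251+24+139+135+206+224+106+117+49+55+110 = 1416; mod 256 = 136 → 88.
Outer hash (recomputed tag): sum = 145+114+225+237+164+138+0+136 = 1159; mod 256 = 135 → 87.
Recomputed tag = 87; claimed = 87 → match.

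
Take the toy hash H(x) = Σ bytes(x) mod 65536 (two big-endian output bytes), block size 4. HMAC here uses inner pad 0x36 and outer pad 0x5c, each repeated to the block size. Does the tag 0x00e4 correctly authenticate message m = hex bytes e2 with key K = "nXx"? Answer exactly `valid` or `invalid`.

valid

Key "nXx" = 6e 58 78 is 3 bytes ≤ B = 4; zero-pad to 4 bytes: K' = 6e 58 78 00.
K' ⊕ ipad = 58 6e 4e 36; K' ⊕ opad = 32 04 24 5c.
Inner hash: sum = 88+110+78+54+226 = 556 → 02 2c.
Outer hash (recomputed tag): sum = 50+4+36+92+2+44 = 228 → 00 e4.
Recomputed tag = 00e4; claimed = 00e4 → match.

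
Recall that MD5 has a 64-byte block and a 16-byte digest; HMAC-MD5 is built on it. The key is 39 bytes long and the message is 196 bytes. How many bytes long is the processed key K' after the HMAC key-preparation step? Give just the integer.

Key is 39 ≤ 64 bytes, zero-padded: |K'| = 64.

64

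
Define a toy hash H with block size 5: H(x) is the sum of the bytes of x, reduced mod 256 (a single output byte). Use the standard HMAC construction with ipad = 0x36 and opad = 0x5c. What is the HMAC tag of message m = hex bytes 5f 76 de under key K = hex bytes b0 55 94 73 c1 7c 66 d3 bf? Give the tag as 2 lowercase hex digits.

8f

Key hex bytes b0 55 94 73 c1 7c 66 d3 bf is 9 bytes > B = 5, so hash it first: H(key) = 41, then zero-pad to 5 bytes: K' = 41 00 00 00 00.
K' ⊕ ipad = 77 36 36 36 36.  K' ⊕ opad = 1d 5c 5c 5c 5c.
Inner input = (K'⊕ipad) ∥ m = 77 36 36 36 36 ∥ 5f 76 de.
Inner hash: sum = 119+54+54+54+54+95+118+222 = 770; mod 256 = 2 → 02.
Outer input = (K'⊕opad) ∥ inner = 1d 5c 5c 5c 5c ∥ 02.
Outer hash (tag): sum = 29+92+92+92+92+2 = 399; mod 256 = 143 → 8f.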